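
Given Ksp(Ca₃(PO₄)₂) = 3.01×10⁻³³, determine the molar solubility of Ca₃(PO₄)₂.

Ca₃(PO₄)₂(s) ⇌ 3 Ca²⁺(aq) + 2 PO₄³⁻(aq)
For each mole of Ca₃(PO₄)₂ that dissolves per liter, [Ca²⁺] = 3s and [PO₄³⁻] = 2s; let s denote this solubility.
Ksp = [Ca²⁺]^3[PO₄³⁻]^2 = (3s)^3 · (2s)^2 = 108s^5
108s^5 = 3.01×10⁻³³  ⇒  s^5 = 2.79×10⁻³⁵
s = 1.23×10⁻⁷ M

1.23×10⁻⁷ M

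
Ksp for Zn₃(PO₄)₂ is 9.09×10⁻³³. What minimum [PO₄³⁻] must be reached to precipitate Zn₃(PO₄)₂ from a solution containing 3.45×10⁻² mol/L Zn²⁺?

1.49×10⁻¹⁴ M

Each salt precipitates once Q = Ksp for that salt.
Zn₃(PO₄)₂(s) ⇌ 3 Zn²⁺(aq) + 2 PO₄³⁻(aq)
Ksp = [Zn²⁺]^3[PO₄³⁻]^2 = [PO₄³⁻]^2(3.45×10⁻²)^3
[PO₄³⁻]^2 = 9.09×10⁻³³ / (3.45×10⁻²)^3 = 2.21×10⁻²⁸
[PO₄³⁻] = 1.49×10⁻¹⁴ mol/L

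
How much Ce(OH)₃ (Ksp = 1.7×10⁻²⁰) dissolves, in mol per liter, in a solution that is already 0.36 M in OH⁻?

Ce(OH)₃(s) ⇌ Ce³⁺(aq) + 3 OH⁻(aq)
The solution already contains OH⁻ at 0.36 M. Let s be the molar solubility of Ce(OH)₃.
[OH⁻] ≈ 0.36 M (common ion dominates); [Ce³⁺] = s.
Ksp = [Ce³⁺][OH⁻]^3 = s(0.36)^3
s = 1.7×10⁻²⁰ / (0.36)^3 = 3.6×10⁻¹⁹
s = 3.6×10⁻¹⁹ M

3.6×10⁻¹⁹ M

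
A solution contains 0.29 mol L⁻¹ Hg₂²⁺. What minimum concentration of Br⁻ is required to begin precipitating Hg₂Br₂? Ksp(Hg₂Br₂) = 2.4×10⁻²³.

Precipitation begins when Q = Ksp.
Hg₂Br₂(s) ⇌ Hg₂²⁺(aq) + 2 Br⁻(aq)
Ksp = [Hg₂²⁺][Br⁻]^2 = [Br⁻]^2(0.29)
[Br⁻]^2 = 2.4×10⁻²³ / (0.29) = 8.3×10⁻²³
[Br⁻] = 9.1×10⁻¹² mol L⁻¹

9.1×10⁻¹² M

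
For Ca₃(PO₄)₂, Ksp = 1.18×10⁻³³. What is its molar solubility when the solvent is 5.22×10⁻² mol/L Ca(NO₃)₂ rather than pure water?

Ca₃(PO₄)₂(s) ⇌ 3 Ca²⁺(aq) + 2 PO₄³⁻(aq)
The solution already contains Ca²⁺ at 5.22×10⁻² mol/L. Let s be the molar solubility of Ca₃(PO₄)₂.
[Ca²⁺] ≈ 5.22×10⁻² mol/L (common ion dominates); [PO₄³⁻] = 2s.
Ksp = [Ca²⁺]^3[PO₄³⁻]^2 = (5.22×10⁻²)^3(2s)^2
(2s)^2 = 1.18×10⁻³³ / (5.22×10⁻²)^3 = 8.30×10⁻³⁰
s = 1.44×10⁻¹⁵ mol/L

1.44×10⁻¹⁵ M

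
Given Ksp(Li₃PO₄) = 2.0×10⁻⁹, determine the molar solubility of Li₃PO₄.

Li₃PO₄(s) ⇌ 3 Li⁺(aq) + PO₄³⁻(aq)
Let s be the molar solubility. Then [Li⁺] = 3s and [PO₄³⁻] = s.
Ksp = [Li⁺]^3[PO₄³⁻] = (3s)^3 · s = 27s^4
27s^4 = 2.0×10⁻⁹  ⇒  s^4 = 7.4×10⁻¹¹
Taking the 4th root, s = 2.9×10⁻³ M.

2.9×10⁻³ M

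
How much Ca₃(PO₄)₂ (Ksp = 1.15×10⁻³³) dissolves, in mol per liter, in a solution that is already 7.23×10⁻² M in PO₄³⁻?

2.01×10⁻¹¹ M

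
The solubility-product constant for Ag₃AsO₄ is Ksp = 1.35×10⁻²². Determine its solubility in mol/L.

Ag₃AsO₄(s) ⇌ 3 Ag⁺(aq) + AsO₄³⁻(aq)
With molar solubility s: [Ag⁺] = 3s, [AsO₄³⁻] = s.
Ksp = [Ag⁺]^3[AsO₄³⁻] = (3s)^3 · s = 27s^4
27s^4 = 1.35×10⁻²²  ⇒  s^4 = 5.00×10⁻²⁴
s = (5.00×10⁻²⁴)^(1/4) = 1.50×10⁻⁶ mol L⁻¹

1.50×10⁻⁶ M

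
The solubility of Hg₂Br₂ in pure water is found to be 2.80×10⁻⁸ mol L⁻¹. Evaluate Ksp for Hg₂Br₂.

Hg₂Br₂(s) ⇌ Hg₂²⁺(aq) + 2 Br⁻(aq)
If s mol/L of Hg₂Br₂ dissolves, [Hg₂²⁺] = s and [Br⁻] = 2s.
Ksp = [Hg₂²⁺][Br⁻]^2 = s · (2s)^2 = 4s^3
Ksp = 4 × (2.80×10⁻⁸)^3 = 8.78×10⁻²³

Ksp = 8.78×10⁻²³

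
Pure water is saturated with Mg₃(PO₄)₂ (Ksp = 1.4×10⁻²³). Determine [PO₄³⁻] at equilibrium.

2.1×10⁻⁵ M

Mg₃(PO₄)₂(s) ⇌ 3 Mg²⁺(aq) + 2 PO₄³⁻(aq)
With molar solubility s: [Mg²⁺] = 3s, [PO₄³⁻] = 2s.
Ksp = [Mg²⁺]^3[PO₄³⁻]^2 = (3s)^3 · (2s)^2 = 108s^5 = 1.4×10⁻²³
s = 1.1×10⁻⁵ mol L⁻¹
[PO₄³⁻] = 2s = 2.1×10⁻⁵ mol L⁻¹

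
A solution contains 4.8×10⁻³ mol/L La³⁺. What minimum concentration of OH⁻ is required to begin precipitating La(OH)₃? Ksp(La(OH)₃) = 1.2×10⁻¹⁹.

Precipitation of each salt begins when its ion product equals Ksp.
La(OH)₃(s) ⇌ La³⁺(aq) + 3 OH⁻(aq)
Ksp = [La³⁺][OH⁻]^3 = [OH⁻]^3(4.8×10⁻³)
[OH⁻]^3 = 1.2×10⁻¹⁹ / (4.8×10⁻³) = 2.5×10⁻¹⁷
[OH⁻] = 2.9×10⁻⁶ mol/L

2.9×10⁻⁶ M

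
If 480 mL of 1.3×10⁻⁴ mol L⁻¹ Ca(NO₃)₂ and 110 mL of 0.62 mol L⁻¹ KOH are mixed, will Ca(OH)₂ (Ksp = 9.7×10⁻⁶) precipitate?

No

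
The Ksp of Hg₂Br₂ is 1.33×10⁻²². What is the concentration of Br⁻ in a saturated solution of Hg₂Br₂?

6.43×10⁻⁸ M

Hg₂Br₂(s) ⇌ Hg₂²⁺(aq) + 2 Br⁻(aq)
With molar solubility s: [Hg₂²⁺] = s, [Br⁻] = 2s.
Ksp = [Hg₂²⁺][Br⁻]^2 = s · (2s)^2 = 4s^3 = 1.33×10⁻²²
s = 3.22×10⁻⁸ mol/L
[Br⁻] = 2s = 6.43×10⁻⁸ mol/L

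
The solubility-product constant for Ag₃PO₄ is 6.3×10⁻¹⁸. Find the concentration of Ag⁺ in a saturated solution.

Ag₃PO₄(s) ⇌ 3 Ag⁺(aq) + PO₄³⁻(aq)
With molar solubility s: [Ag⁺] = 3s, [PO₄³⁻] = s.
Ksp = [Ag⁺]^3[PO₄³⁻] = (3s)^3 · s = 27s^4 = 6.3×10⁻¹⁸
s = 2.2×10⁻⁵ mol L⁻¹
[Ag⁺] = 3s = 6.6×10⁻⁵ mol L⁻¹

6.6×10⁻⁵ M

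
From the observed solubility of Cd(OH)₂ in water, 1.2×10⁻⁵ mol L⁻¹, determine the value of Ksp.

Cd(OH)₂(s) ⇌ Cd²⁺(aq) + 2 OH⁻(aq)
If s mol/L of Cd(OH)₂ dissolves, [Cd²⁺] = s and [OH⁻] = 2s.
Ksp = [Cd²⁺][OH⁻]^2 = s · (2s)^2 = 4s^3
Ksp = 4 × (1.2×10⁻⁵)^3 = 6.9×10⁻¹⁵

Ksp = 6.9×10⁻¹⁵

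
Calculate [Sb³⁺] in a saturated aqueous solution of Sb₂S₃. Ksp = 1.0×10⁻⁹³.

Sb₂S₃(s) ⇌ 2 Sb³⁺(aq) + 3 S²⁻(aq)
If s mol/L of Sb₂S₃ dissolves, [Sb³⁺] = 2s and [S²⁻] = 3s.
Ksp = [Sb³⁺]^2[S²⁻]^3 = (2s)^2 · (3s)^3 = 108s^5 = 1.0×10⁻⁹³
s = 9.8×10⁻²⁰ mol L⁻¹
[Sb³⁺] = 2s = 2.0×10⁻¹⁹ mol L⁻¹

2.0×10⁻¹⁹ M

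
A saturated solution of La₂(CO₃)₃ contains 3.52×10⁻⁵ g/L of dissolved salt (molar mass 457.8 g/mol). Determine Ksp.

Ksp = 2.90×10⁻³⁴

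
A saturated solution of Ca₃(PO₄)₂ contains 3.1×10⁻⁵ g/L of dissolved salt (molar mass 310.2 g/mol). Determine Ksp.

Convert to molarity: s = 3.1×10⁻⁵ / 310.2 = 9.994×10⁻⁸ mol/L
Ca₃(PO₄)₂(s) ⇌ 3 Ca²⁺(aq) + 2 PO₄³⁻(aq)
Let s be the molar solubility. Then [Ca²⁺] = 3s and [PO₄³⁻] = 2s.
Ksp = [Ca²⁺]^3[PO₄³⁻]^2 = (3s)^3 · (2s)^2 = 108s^5
Ksp = 108 × (9.994×10⁻⁸)^5 = 1.1×10⁻³³

Ksp = 1.1×10⁻³³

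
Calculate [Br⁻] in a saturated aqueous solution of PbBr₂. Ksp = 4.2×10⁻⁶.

PbBr₂(s) ⇌ Pb²⁺(aq) + 2 Br⁻(aq)
Call the molar solubility s, so that [Pb²⁺] = s and [Br⁻] = 2s.
Ksp = [Pb²⁺][Br⁻]^2 = s · (2s)^2 = 4s^3 = 4.2×10⁻⁶
s = 1.0×10⁻² mol/L
[Br⁻] = 2s = 2.0×10⁻² mol/L

2.0×10⁻² M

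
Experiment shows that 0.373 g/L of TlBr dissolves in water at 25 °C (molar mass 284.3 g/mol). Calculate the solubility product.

s = (0.373 g L⁻¹)/(284.3 g mol⁻¹) = 1.3120×10⁻³ M
TlBr(s) ⇌ Tl⁺(aq) + Br⁻(aq)
If s mol/L of TlBr dissolves, [Tl⁺] = s and [Br⁻] = s.
Ksp = [Tl⁺][Br⁻] = s · s = s^2
Ksp = (1.3120×10⁻³)^2 = 1.72×10⁻⁶

Ksp = 1.72×10⁻⁶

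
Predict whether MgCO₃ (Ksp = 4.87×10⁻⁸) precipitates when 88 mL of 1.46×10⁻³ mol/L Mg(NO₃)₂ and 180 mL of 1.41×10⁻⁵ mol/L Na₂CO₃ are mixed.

No

After mixing, V = 88 mL + 180 mL = 268 mL.
[Mg²⁺] = (1.46×10⁻³)(88)/268 = 4.79×10⁻⁴ mol/L
[CO₃²⁻] = (1.41×10⁻⁵)(180)/268 = 9.47×10⁻⁶ mol/L
Q = [Mg²⁺][CO₃²⁻] = 4.54×10⁻⁹
Since Q (4.54×10⁻⁹) is less than Ksp (4.87×10⁻⁸), no MgCO₃ precipitates.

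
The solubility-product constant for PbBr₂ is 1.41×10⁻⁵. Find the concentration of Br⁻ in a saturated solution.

PbBr₂(s) ⇌ Pb²⁺(aq) + 2 Br⁻(aq)
Let s be the molar solubility. Then [Pb²⁺] = s and [Br⁻] = 2s.
Ksp = [Pb²⁺][Br⁻]^2 = s · (2s)^2 = 4s^3 = 1.41×10⁻⁵
s = 1.52×10⁻² M
[Br⁻] = 2s = 3.04×10⁻² M

3.04×10⁻² M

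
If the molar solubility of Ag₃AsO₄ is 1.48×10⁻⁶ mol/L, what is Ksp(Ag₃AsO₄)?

Ag₃AsO₄(s) ⇌ 3 Ag⁺(aq) + AsO₄³⁻(aq)
Let s be the molar solubility. Then [Ag⁺] = 3s and [AsO₄³⁻] = s.
Ksp = [Ag⁺]^3[AsO₄³⁻] = (3s)^3 · s = 27s^4
Ksp = 27 × (1.48×10⁻⁶)^4 = 1.30×10⁻²²

Ksp = 1.30×10⁻²²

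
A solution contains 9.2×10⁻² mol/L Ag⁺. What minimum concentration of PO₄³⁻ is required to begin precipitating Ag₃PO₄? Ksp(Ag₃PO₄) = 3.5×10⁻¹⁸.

4.5×10⁻¹⁵ M

The threshold for precipitation is Q = Ksp.
Ag₃PO₄(s) ⇌ 3 Ag⁺(aq) + PO₄³⁻(aq)
Ksp = [Ag⁺]^3[PO₄³⁻] = [PO₄³⁻](9.2×10⁻²)^3
[PO₄³⁻] = 3.5×10⁻¹⁸ / (9.2×10⁻²)^3 = 4.5×10⁻¹⁵
[PO₄³⁻] = 4.5×10⁻¹⁵ mol/L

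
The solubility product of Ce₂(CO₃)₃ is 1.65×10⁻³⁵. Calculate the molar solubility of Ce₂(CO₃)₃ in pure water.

4.33×10⁻⁸ M

Ce₂(CO₃)₃(s) ⇌ 2 Ce³⁺(aq) + 3 CO₃²⁻(aq)
For each mole of Ce₂(CO₃)₃ that dissolves per liter, [Ce³⁺] = 2s and [CO₃²⁻] = 3s; let s denote this solubility.
Ksp = [Ce³⁺]^2[CO₃²⁻]^3 = (2s)^2 · (3s)^3 = 108s^5
108s^5 = 1.65×10⁻³⁵  ⇒  s^5 = 1.53×10⁻³⁷
Taking the 5th root, s = 4.33×10⁻⁸ mol L⁻¹.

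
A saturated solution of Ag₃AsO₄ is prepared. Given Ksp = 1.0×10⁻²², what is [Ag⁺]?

4.2×10⁻⁶ M

Ag₃AsO₄(s) ⇌ 3 Ag⁺(aq) + AsO₄³⁻(aq)
With molar solubility s: [Ag⁺] = 3s, [AsO₄³⁻] = s.
Ksp = [Ag⁺]^3[AsO₄³⁻] = (3s)^3 · s = 27s^4 = 1.0×10⁻²²
s = 1.4×10⁻⁶ mol/L
[Ag⁺] = 3s = 4.2×10⁻⁶ mol/L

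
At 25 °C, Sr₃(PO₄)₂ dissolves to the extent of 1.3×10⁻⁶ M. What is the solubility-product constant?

Ksp = 4.0×10⁻²⁸

Sr₃(PO₄)₂(s) ⇌ 3 Sr²⁺(aq) + 2 PO₄³⁻(aq)
Call the molar solubility s, so that [Sr²⁺] = 3s and [PO₄³⁻] = 2s.
Ksp = [Sr²⁺]^3[PO₄³⁻]^2 = (3s)^3 · (2s)^2 = 108s^5
Ksp = 108 × (1.3×10⁻⁶)^5 = 4.0×10⁻²⁸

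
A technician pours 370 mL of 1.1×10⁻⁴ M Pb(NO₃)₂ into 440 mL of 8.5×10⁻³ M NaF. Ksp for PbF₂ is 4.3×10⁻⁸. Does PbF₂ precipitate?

No

After mixing, V = 370 mL + 440 mL = 810 mL.
[Pb²⁺] = (1.1×10⁻⁴)(370)/810 = 5.0×10⁻⁵ M
[F⁻] = (8.5×10⁻³)(440)/810 = 4.6×10⁻³ M
Q = [Pb²⁺][F⁻]^2 = 1.1×10⁻⁹
Q < Ksp (1.1×10⁻⁹ vs 4.3×10⁻⁸); the solution remains unsaturated and no precipitate forms.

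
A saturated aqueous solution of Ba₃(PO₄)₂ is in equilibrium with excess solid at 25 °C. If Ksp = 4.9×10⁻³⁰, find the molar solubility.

5.4×10⁻⁷ M

Ba₃(PO₄)₂(s) ⇌ 3 Ba²⁺(aq) + 2 PO₄³⁻(aq)
For each mole of Ba₃(PO₄)₂ that dissolves per liter, [Ba²⁺] = 3s and [PO₄³⁻] = 2s; let s denote this solubility.
Ksp = [Ba²⁺]^3[PO₄³⁻]^2 = (3s)^3 · (2s)^2 = 108s^5
108s^5 = 4.9×10⁻³⁰  ⇒  s^5 = 4.5×10⁻³²
s = (4.5×10⁻³²)^(1/5) = 5.4×10⁻⁷ mol L⁻¹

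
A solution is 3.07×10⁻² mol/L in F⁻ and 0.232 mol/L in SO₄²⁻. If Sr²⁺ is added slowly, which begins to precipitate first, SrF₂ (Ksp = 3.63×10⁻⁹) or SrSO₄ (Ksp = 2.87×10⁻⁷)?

SrSO₄

Precipitation begins when Q = Ksp.
For SrF₂: [Sr²⁺] = (Ksp/[F⁻]^2) = 3.85×10⁻⁶ mol/L
For SrSO₄: [Sr²⁺] = (Ksp/[SO₄²⁻]) = 1.24×10⁻⁶ mol/L
The smaller threshold [Sr²⁺] is reached first, so SrSO₄ precipitates first.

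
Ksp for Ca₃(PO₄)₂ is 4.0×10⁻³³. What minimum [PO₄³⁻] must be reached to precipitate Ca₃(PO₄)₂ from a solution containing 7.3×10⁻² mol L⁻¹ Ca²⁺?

The threshold for precipitation is Q = Ksp.
Ca₃(PO₄)₂(s) ⇌ 3 Ca²⁺(aq) + 2 PO₄³⁻(aq)
Ksp = [Ca²⁺]^3[PO₄³⁻]^2 = [PO₄³⁻]^2(7.3×10⁻²)^3
[PO₄³⁻]^2 = 4.0×10⁻³³ / (7.3×10⁻²)^3 = 1.0×10⁻²⁹
[PO₄³⁻] = 3.2×10⁻¹⁵ mol L⁻¹

3.2×10⁻¹⁵ M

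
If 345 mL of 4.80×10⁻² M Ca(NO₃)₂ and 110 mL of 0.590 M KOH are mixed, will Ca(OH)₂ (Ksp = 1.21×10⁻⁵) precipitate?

Total volume after mixing = 345 + 110 = 455 mL.
[Ca²⁺] = (4.80×10⁻²)(345)/455 = 3.64×10⁻² M
[OH⁻] = (0.590)(110)/455 = 0.143 M
Q = [Ca²⁺][OH⁻]^2 = 7.40×10⁻⁴
Q = 7.40×10⁻⁴ > Ksp = 1.21×10⁻⁵, so the solution is supersaturated and Ca(OH)₂ precipitates.

Yes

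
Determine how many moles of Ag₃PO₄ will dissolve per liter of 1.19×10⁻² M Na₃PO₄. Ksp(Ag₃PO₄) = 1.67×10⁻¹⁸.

Ag₃PO₄(s) ⇌ 3 Ag⁺(aq) + PO₄³⁻(aq)
With PO₄³⁻ already at 1.19×10⁻² M and s small, take [PO₄³⁻] ≈ 1.19×10⁻² M and [Ag⁺] = 3s.
Ksp = [Ag⁺]^3[PO₄³⁻] = (3s)^3(1.19×10⁻²)
(3s)^3 = 1.67×10⁻¹⁸ / (1.19×10⁻²) = 1.40×10⁻¹⁶
s = 1.73×10⁻⁶ M

1.73×10⁻⁶ M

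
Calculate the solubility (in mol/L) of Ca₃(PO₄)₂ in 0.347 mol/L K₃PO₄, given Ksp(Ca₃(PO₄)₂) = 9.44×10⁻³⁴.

Ca₃(PO₄)₂(s) ⇌ 3 Ca²⁺(aq) + 2 PO₄³⁻(aq)
PO₄³⁻ is already present at 0.347 mol/L. If s mol/L of Ca₃(PO₄)₂ dissolves, [Ca²⁺] = 3s while [PO₄³⁻] ≈ 0.347 mol/L.
Ksp = [Ca²⁺]^3[PO₄³⁻]^2 = (3s)^3(0.347)^2
(3s)^3 = 9.44×10⁻³⁴ / (0.347)^2 = 7.84×10⁻³³
s = 6.62×10⁻¹² mol/L

6.62×10⁻¹² M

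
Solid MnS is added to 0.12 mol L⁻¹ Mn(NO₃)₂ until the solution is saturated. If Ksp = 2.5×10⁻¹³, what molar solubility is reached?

2.1×10⁻¹² M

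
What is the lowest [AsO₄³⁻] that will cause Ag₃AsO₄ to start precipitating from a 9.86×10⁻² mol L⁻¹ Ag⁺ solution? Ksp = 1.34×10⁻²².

1.40×10⁻¹⁹ M

Each salt precipitates once Q = Ksp for that salt.
Ag₃AsO₄(s) ⇌ 3 Ag⁺(aq) + AsO₄³⁻(aq)
Ksp = [Ag⁺]^3[AsO₄³⁻] = [AsO₄³⁻](9.86×10⁻²)^3
[AsO₄³⁻] = 1.34×10⁻²² / (9.86×10⁻²)^3 = 1.40×10⁻¹⁹
[AsO₄³⁻] = 1.40×10⁻¹⁹ mol L⁻¹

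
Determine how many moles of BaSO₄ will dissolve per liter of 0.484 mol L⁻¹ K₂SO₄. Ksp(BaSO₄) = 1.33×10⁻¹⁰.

2.75×10⁻¹⁰ M

BaSO₄(s) ⇌ Ba²⁺(aq) + SO₄²⁻(aq)
The solution already contains SO₄²⁻ at 0.484 mol L⁻¹. Let s be the molar solubility of BaSO₄.
[SO₄²⁻] ≈ 0.484 mol L⁻¹ (common ion dominates); [Ba²⁺] = s.
Ksp = [Ba²⁺][SO₄²⁻] = s(0.484)
s = 1.33×10⁻¹⁰ / (0.484) = 2.75×10⁻¹⁰
s = 2.75×10⁻¹⁰ mol L⁻¹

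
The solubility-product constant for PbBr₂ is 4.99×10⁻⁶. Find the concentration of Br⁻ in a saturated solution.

2.15×10⁻² M

PbBr₂(s) ⇌ Pb²⁺(aq) + 2 Br⁻(aq)
If s mol/L of PbBr₂ dissolves, [Pb²⁺] = s and [Br⁻] = 2s.
Ksp = [Pb²⁺][Br⁻]^2 = s · (2s)^2 = 4s^3 = 4.99×10⁻⁶
s = 1.08×10⁻² M
[Br⁻] = 2s = 2.15×10⁻² M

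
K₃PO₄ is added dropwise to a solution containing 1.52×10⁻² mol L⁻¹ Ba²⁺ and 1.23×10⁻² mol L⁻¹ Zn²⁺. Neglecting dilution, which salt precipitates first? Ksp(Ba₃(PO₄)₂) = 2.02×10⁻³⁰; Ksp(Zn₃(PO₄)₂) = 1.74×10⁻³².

Zn₃(PO₄)₂

Precipitation begins when Q = Ksp.
For Ba₃(PO₄)₂: [PO₄³⁻] = (Ksp/[Ba²⁺]^3)^(1/2) = 7.58×10⁻¹³ mol L⁻¹
For Zn₃(PO₄)₂: [PO₄³⁻] = (Ksp/[Zn²⁺]^3)^(1/2) = 9.67×10⁻¹⁴ mol L⁻¹
The smaller threshold [PO₄³⁻] is reached first, so Zn₃(PO₄)₂ precipitates first.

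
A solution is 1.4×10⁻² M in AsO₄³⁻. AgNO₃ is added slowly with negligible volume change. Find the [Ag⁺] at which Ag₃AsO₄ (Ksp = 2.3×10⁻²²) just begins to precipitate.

Precipitation begins when Q = Ksp.
Ag₃AsO₄(s) ⇌ 3 Ag⁺(aq) + AsO₄³⁻(aq)
Ksp = [Ag⁺]^3[AsO₄³⁻] = [Ag⁺]^3(1.4×10⁻²)
[Ag⁺]^3 = 2.3×10⁻²² / (1.4×10⁻²) = 1.6×10⁻²⁰
[Ag⁺] = 2.5×10⁻⁷ M

2.5×10⁻⁷ M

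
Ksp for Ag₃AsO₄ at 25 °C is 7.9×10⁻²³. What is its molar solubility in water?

Ag₃AsO₄(s) ⇌ 3 Ag⁺(aq) + AsO₄³⁻(aq)
Call the molar solubility s, so that [Ag⁺] = 3s and [AsO₄³⁻] = s.
Ksp = [Ag⁺]^3[AsO₄³⁻] = (3s)^3 · s = 27s^4
27s^4 = 7.9×10⁻²³  ⇒  s^4 = 2.9×10⁻²⁴
s = 1.3×10⁻⁶ mol L⁻¹

1.3×10⁻⁶ M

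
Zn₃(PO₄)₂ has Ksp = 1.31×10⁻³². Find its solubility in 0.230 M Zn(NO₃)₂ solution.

5.19×10⁻¹⁶ M

Zn₃(PO₄)₂(s) ⇌ 3 Zn²⁺(aq) + 2 PO₄³⁻(aq)
Zn²⁺ is already present at 0.230 M. If s mol/L of Zn₃(PO₄)₂ dissolves, [PO₄³⁻] = 2s while [Zn²⁺] ≈ 0.230 M.
Ksp = [Zn²⁺]^3[PO₄³⁻]^2 = (0.230)^3(2s)^2
(2s)^2 = 1.31×10⁻³² / (0.230)^3 = 1.08×10⁻³⁰
s = 5.19×10⁻¹⁶ M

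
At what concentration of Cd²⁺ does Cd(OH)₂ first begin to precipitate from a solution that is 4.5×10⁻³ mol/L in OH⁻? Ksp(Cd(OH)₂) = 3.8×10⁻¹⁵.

1.9×10⁻¹⁰ M

A salt starts to precipitate once the ion product Q reaches its Ksp.
Cd(OH)₂(s) ⇌ Cd²⁺(aq) + 2 OH⁻(aq)
Ksp = [Cd²⁺][OH⁻]^2 = [Cd²⁺](4.5×10⁻³)^2
[Cd²⁺] = 3.8×10⁻¹⁵ / (4.5×10⁻³)^2 = 1.9×10⁻¹⁰
[Cd²⁺] = 1.9×10⁻¹⁰ mol/L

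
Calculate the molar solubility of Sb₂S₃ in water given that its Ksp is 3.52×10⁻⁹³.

1.27×10⁻¹⁹ M

Sb₂S₃(s) ⇌ 2 Sb³⁺(aq) + 3 S²⁻(aq)
If s mol/L of Sb₂S₃ dissolves, [Sb³⁺] = 2s and [S²⁻] = 3s.
Ksp = [Sb³⁺]^2[S²⁻]^3 = (2s)^2 · (3s)^3 = 108s^5
108s^5 = 3.52×10⁻⁹³  ⇒  s^5 = 3.26×10⁻⁹⁵
s = (3.26×10⁻⁹⁵)^(1/5) = 1.27×10⁻¹⁹ M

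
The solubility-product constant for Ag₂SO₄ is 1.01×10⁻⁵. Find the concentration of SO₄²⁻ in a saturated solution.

Ag₂SO₄(s) ⇌ 2 Ag⁺(aq) + SO₄²⁻(aq)
Let s be the molar solubility. Then [Ag⁺] = 2s and [SO₄²⁻] = s.
Ksp = [Ag⁺]^2[SO₄²⁻] = (2s)^2 · s = 4s^3 = 1.01×10⁻⁵
s = 1.36×10⁻² M
[SO₄²⁻] = s = 1.36×10⁻² M

1.36×10⁻² M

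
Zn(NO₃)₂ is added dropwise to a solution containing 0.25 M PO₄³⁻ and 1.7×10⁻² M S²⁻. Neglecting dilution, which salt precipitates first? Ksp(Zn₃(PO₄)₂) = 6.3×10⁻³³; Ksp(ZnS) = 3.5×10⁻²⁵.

Precipitation of each salt begins when its ion product equals Ksp.
For Zn₃(PO₄)₂: [Zn²⁺] = (Ksp/[PO₄³⁻]^2)^(1/3) = 4.7×10⁻¹¹ M
For ZnS: [Zn²⁺] = (Ksp/[S²⁻]) = 2.1×10⁻²³ M
Since ZnS needs less Zn²⁺ to reach saturation, it precipitates first.

ZnS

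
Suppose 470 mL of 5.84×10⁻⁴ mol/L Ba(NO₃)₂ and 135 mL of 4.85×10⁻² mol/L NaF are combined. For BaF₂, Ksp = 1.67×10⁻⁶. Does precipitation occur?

No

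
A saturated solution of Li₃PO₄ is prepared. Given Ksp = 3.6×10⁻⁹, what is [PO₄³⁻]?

3.4×10⁻³ M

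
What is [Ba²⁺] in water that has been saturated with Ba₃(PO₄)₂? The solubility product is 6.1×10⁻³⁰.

Ba₃(PO₄)₂(s) ⇌ 3 Ba²⁺(aq) + 2 PO₄³⁻(aq)
With molar solubility s: [Ba²⁺] = 3s, [PO₄³⁻] = 2s.
Ksp = [Ba²⁺]^3[PO₄³⁻]^2 = (3s)^3 · (2s)^2 = 108s^5 = 6.1×10⁻³⁰
s = 5.6×10⁻⁷ mol L⁻¹
[Ba²⁺] = 3s = 1.7×10⁻⁶ mol L⁻¹

1.7×10⁻⁶ M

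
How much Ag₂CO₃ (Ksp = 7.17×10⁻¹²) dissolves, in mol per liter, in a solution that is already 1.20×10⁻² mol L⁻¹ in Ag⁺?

4.98×10⁻⁸ M

Ag₂CO₃(s) ⇌ 2 Ag⁺(aq) + CO₃²⁻(aq)
With Ag⁺ already at 1.20×10⁻² mol L⁻¹ and s small, take [Ag⁺] ≈ 1.20×10⁻² mol L⁻¹ and [CO₃²⁻] = s.
Ksp = [Ag⁺]^2[CO₃²⁻] = (1.20×10⁻²)^2s
s = 7.17×10⁻¹² / (1.20×10⁻²)^2 = 4.98×10⁻⁸
s = 4.98×10⁻⁸ mol L⁻¹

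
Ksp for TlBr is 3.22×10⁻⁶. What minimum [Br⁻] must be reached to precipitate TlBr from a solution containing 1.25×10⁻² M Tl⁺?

2.58×10⁻⁴ M

Precipitation of each salt begins when its ion product equals Ksp.
TlBr(s) ⇌ Tl⁺(aq) + Br⁻(aq)
Ksp = [Tl⁺][Br⁻] = [Br⁻](1.25×10⁻²)
[Br⁻] = 3.22×10⁻⁶ / (1.25×10⁻²) = 2.58×10⁻⁴
[Br⁻] = 2.58×10⁻⁴ M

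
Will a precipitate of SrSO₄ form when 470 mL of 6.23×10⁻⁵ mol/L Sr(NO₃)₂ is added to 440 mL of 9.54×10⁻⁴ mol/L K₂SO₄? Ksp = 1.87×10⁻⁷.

After mixing, V = 470 mL + 440 mL = 910 mL.
[Sr²⁺] = (6.23×10⁻⁵)(470)/910 = 3.22×10⁻⁵ mol/L
[SO₄²⁻] = (9.54×10⁻⁴)(440)/910 = 4.61×10⁻⁴ mol/L
Q = [Sr²⁺][SO₄²⁻] = 1.48×10⁻⁸
Q = 1.48×10⁻⁸ < Ksp = 1.87×10⁻⁷, so the solution is unsaturated and no precipitate forms.

No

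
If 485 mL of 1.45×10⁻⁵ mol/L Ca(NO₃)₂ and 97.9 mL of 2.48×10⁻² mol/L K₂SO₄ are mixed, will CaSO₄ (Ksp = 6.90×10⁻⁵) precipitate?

No

The combined volume is 582.9 mL.
[Ca²⁺] = (1.45×10⁻⁵)(485)/582.9 = 1.21×10⁻⁵ mol/L
[SO₄²⁻] = (2.48×10⁻²)(97.9)/582.9 = 4.17×10⁻³ mol/L
Q = [Ca²⁺][SO₄²⁻] = 5.03×10⁻⁸
Q < Ksp (5.03×10⁻⁸ vs 6.90×10⁻⁵); the solution remains unsaturated and no precipitate forms.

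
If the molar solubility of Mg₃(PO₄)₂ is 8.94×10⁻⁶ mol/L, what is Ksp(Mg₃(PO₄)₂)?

Mg₃(PO₄)₂(s) ⇌ 3 Mg²⁺(aq) + 2 PO₄³⁻(aq)
Call the molar solubility s, so that [Mg²⁺] = 3s and [PO₄³⁻] = 2s.
Ksp = [Mg²⁺]^3[PO₄³⁻]^2 = (3s)^3 · (2s)^2 = 108s^5
Ksp = 108 × (8.94×10⁻⁶)^5 = 6.17×10⁻²⁴

Ksp = 6.17×10⁻²⁴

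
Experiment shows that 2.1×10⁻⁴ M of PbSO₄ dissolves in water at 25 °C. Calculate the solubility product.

Ksp = 4.4×10⁻⁸

PbSO₄(s) ⇌ Pb²⁺(aq) + SO₄²⁻(aq)
Call the molar solubility s, so that [Pb²⁺] = s and [SO₄²⁻] = s.
Ksp = [Pb²⁺][SO₄²⁻] = s · s = s^2
Ksp = (2.1×10⁻⁴)^2 = 4.4×10⁻⁸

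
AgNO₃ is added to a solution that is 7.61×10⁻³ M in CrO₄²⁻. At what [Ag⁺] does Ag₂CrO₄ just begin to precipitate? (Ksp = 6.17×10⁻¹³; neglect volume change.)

9.00×10⁻⁶ M

Precipitation begins when Q = Ksp.
Ag₂CrO₄(s) ⇌ 2 Ag⁺(aq) + CrO₄²⁻(aq)
Ksp = [Ag⁺]^2[CrO₄²⁻] = [Ag⁺]^2(7.61×10⁻³)
[Ag⁺]^2 = 6.17×10⁻¹³ / (7.61×10⁻³) = 8.11×10⁻¹¹
[Ag⁺] = 9.00×10⁻⁶ M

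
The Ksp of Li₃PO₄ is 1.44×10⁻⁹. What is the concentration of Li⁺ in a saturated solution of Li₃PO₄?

8.11×10⁻³ M

Li₃PO₄(s) ⇌ 3 Li⁺(aq) + PO₄³⁻(aq)
With molar solubility s: [Li⁺] = 3s, [PO₄³⁻] = s.
Ksp = [Li⁺]^3[PO₄³⁻] = (3s)^3 · s = 27s^4 = 1.44×10⁻⁹
s = 2.70×10⁻³ mol L⁻¹
[Li⁺] = 3s = 8.11×10⁻³ mol L⁻¹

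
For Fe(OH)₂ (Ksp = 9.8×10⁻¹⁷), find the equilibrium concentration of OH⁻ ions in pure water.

5.8×10⁻⁶ M

Fe(OH)₂(s) ⇌ Fe²⁺(aq) + 2 OH⁻(aq)
If s mol/L of Fe(OH)₂ dissolves, [Fe²⁺] = s and [OH⁻] = 2s.
Ksp = [Fe²⁺][OH⁻]^2 = s · (2s)^2 = 4s^3 = 9.8×10⁻¹⁷
s = 2.9×10⁻⁶ mol L⁻¹
[OH⁻] = 2s = 5.8×10⁻⁶ mol L⁻¹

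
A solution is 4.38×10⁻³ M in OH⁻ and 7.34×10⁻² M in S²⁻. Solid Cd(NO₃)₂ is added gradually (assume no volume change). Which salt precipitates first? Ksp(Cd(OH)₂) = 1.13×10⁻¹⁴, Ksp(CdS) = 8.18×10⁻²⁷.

The threshold for precipitation is Q = Ksp.
For Cd(OH)₂: [Cd²⁺] = (Ksp/[OH⁻]^2) = 5.89×10⁻¹⁰ M
For CdS: [Cd²⁺] = (Ksp/[S²⁻]) = 1.11×10⁻²⁵ M
The smaller threshold [Cd²⁺] is reached first, so CdS precipitates first.

CdS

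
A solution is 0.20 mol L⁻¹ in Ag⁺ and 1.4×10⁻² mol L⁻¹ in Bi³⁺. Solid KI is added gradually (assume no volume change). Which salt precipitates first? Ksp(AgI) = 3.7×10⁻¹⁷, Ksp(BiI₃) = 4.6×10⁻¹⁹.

Precipitation begins when Q = Ksp.
For AgI: [I⁻] = (Ksp/[Ag⁺]) = 1.9×10⁻¹⁶ mol L⁻¹
For BiI₃: [I⁻] = (Ksp/[Bi³⁺])^(1/3) = 3.2×10⁻⁶ mol L⁻¹
AgI requires the lower [I⁻], so it precipitates first.

AgI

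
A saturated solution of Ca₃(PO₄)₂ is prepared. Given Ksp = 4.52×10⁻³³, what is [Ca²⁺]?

Ca₃(PO₄)₂(s) ⇌ 3 Ca²⁺(aq) + 2 PO₄³⁻(aq)
Let s be the molar solubility. Then [Ca²⁺] = 3s and [PO₄³⁻] = 2s.
Ksp = [Ca²⁺]^3[PO₄³⁻]^2 = (3s)^3 · (2s)^2 = 108s^5 = 4.52×10⁻³³
s = 1.33×10⁻⁷ mol/L
[Ca²⁺] = 3s = 3.99×10⁻⁷ mol/L

3.99×10⁻⁷ M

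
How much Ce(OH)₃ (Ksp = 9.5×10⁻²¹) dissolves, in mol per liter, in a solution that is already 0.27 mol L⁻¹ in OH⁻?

Ce(OH)₃(s) ⇌ Ce³⁺(aq) + 3 OH⁻(aq)
The solution already contains OH⁻ at 0.27 mol L⁻¹. Let s be the molar solubility of Ce(OH)₃.
[OH⁻] ≈ 0.27 mol L⁻¹ (common ion dominates); [Ce³⁺] = s.
Ksp = [Ce³⁺][OH⁻]^3 = s(0.27)^3
s = 9.5×10⁻²¹ / (0.27)^3 = 4.8×10⁻¹⁹
s = 4.8×10⁻¹⁹ mol L⁻¹

4.8×10⁻¹⁹ M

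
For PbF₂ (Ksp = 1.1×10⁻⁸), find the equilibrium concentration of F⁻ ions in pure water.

2.8×10⁻³ M

PbF₂(s) ⇌ Pb²⁺(aq) + 2 F⁻(aq)
For each mole of PbF₂ that dissolves per liter, [Pb²⁺] = s and [F⁻] = 2s; let s denote this solubility.
Ksp = [Pb²⁺][F⁻]^2 = s · (2s)^2 = 4s^3 = 1.1×10⁻⁸
s = 1.4×10⁻³ mol L⁻¹
[F⁻] = 2s = 2.8×10⁻³ mol L⁻¹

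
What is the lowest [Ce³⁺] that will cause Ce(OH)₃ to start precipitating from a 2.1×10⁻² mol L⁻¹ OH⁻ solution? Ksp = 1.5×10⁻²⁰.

Precipitation of each salt begins when its ion product equals Ksp.
Ce(OH)₃(s) ⇌ Ce³⁺(aq) + 3 OH⁻(aq)
Ksp = [Ce³⁺][OH⁻]^3 = [Ce³⁺](2.1×10⁻²)^3
[Ce³⁺] = 1.5×10⁻²⁰ / (2.1×10⁻²)^3 = 1.6×10⁻¹⁵
[Ce³⁺] = 1.6×10⁻¹⁵ mol L⁻¹

1.6×10⁻¹⁵ M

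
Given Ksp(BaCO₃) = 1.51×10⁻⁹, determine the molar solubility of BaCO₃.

BaCO₃(s) ⇌ Ba²⁺(aq) + CO₃²⁻(aq)
For each mole of BaCO₃ that dissolves per liter, [Ba²⁺] = s and [CO₃²⁻] = s; let s denote this solubility.
Ksp = [Ba²⁺][CO₃²⁻] = s · s = s^2
s^2 = 1.51×10⁻⁹
s = (1.51×10⁻⁹)^(1/2) = 3.89×10⁻⁵ M

3.89×10⁻⁵ M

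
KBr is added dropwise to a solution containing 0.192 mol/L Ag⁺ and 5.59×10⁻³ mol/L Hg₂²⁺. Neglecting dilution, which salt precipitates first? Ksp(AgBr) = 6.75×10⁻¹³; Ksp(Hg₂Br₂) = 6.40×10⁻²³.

AgBr

Precipitation of each salt begins when its ion product equals Ksp.
For AgBr: [Br⁻] = (Ksp/[Ag⁺]) = 3.52×10⁻¹² mol/L
For Hg₂Br₂: [Br⁻] = (Ksp/[Hg₂²⁺])^(1/2) = 1.07×10⁻¹⁰ mol/L
The smaller threshold [Br⁻] is reached first, so AgBr precipitates first.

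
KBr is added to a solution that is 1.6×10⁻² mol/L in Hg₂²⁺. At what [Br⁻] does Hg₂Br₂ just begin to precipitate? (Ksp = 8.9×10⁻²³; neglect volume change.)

Precipitation of each salt begins when its ion product equals Ksp.
Hg₂Br₂(s) ⇌ Hg₂²⁺(aq) + 2 Br⁻(aq)
Ksp = [Hg₂²⁺][Br⁻]^2 = [Br⁻]^2(1.6×10⁻²)
[Br⁻]^2 = 8.9×10⁻²³ / (1.6×10⁻²) = 5.6×10⁻²¹
[Br⁻] = 7.5×10⁻¹¹ mol/L

7.5×10⁻¹¹ M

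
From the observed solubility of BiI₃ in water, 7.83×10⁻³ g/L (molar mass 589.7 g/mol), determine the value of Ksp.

Convert to molarity: s = 7.83×10⁻³ / 589.7 = 1.3278×10⁻⁵ mol/L
BiI₃(s) ⇌ Bi³⁺(aq) + 3 I⁻(aq)
Call the molar solubility s, so that [Bi³⁺] = s and [I⁻] = 3s.
Ksp = [Bi³⁺][I⁻]^3 = s · (3s)^3 = 27s^4
Ksp = 27 × (1.3278×10⁻⁵)^4 = 8.39×10⁻¹⁹

Ksp = 8.39×10⁻¹⁹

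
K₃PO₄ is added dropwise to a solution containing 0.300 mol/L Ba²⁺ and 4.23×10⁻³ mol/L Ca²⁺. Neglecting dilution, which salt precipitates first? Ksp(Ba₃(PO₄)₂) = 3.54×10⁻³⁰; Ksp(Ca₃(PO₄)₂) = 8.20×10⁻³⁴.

Precipitation begins when Q = Ksp.
For Ba₃(PO₄)₂: [PO₄³⁻] = (Ksp/[Ba²⁺]^3)^(1/2) = 1.15×10⁻¹⁴ mol/L
For Ca₃(PO₄)₂: [PO₄³⁻] = (Ksp/[Ca²⁺]^3)^(1/2) = 1.04×10⁻¹³ mol/L
Ba₃(PO₄)₂ requires the lower [PO₄³⁻], so it precipitates first.

Ba₃(PO₄)₂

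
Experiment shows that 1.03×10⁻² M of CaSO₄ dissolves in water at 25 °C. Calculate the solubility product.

Ksp = 1.06×10⁻⁴

CaSO₄(s) ⇌ Ca²⁺(aq) + SO₄²⁻(aq)
Let s be the molar solubility. Then [Ca²⁺] = s and [SO₄²⁻] = s.
Ksp = [Ca²⁺][SO₄²⁻] = s · s = s^2
Ksp = (1.03×10⁻²)^2 = 1.06×10⁻⁴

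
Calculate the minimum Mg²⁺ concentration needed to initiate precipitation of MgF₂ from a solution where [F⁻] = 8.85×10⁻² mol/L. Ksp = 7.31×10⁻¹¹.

9.33×10⁻⁹ M

Each salt precipitates once Q = Ksp for that salt.
MgF₂(s) ⇌ Mg²⁺(aq) + 2 F⁻(aq)
Ksp = [Mg²⁺][F⁻]^2 = [Mg²⁺](8.85×10⁻²)^2
[Mg²⁺] = 7.31×10⁻¹¹ / (8.85×10⁻²)^2 = 9.33×10⁻⁹
[Mg²⁺] = 9.33×10⁻⁹ mol/L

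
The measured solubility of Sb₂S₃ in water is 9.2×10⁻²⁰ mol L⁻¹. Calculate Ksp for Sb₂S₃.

Sb₂S₃(s) ⇌ 2 Sb³⁺(aq) + 3 S²⁻(aq)
With molar solubility s: [Sb³⁺] = 2s, [S²⁻] = 3s.
Ksp = [Sb³⁺]^2[S²⁻]^3 = (2s)^2 · (3s)^3 = 108s^5
Ksp = 108 × (9.2×10⁻²⁰)^5 = 7.1×10⁻⁹⁴

Ksp = 7.1×10⁻⁹⁴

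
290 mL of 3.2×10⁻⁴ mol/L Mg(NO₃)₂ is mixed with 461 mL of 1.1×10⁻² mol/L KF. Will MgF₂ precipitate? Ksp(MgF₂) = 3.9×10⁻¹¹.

Yes

Total volume after mixing = 290 + 461 = 751 mL.
[Mg²⁺] = (3.2×10⁻⁴)(290)/751 = 1.2×10⁻⁴ mol/L
[F⁻] = (1.1×10⁻²)(461)/751 = 6.8×10⁻³ mol/L
Q = [Mg²⁺][F⁻]^2 = 5.6×10⁻⁹
Q = 5.6×10⁻⁹ > Ksp = 3.9×10⁻¹¹, so the solution is supersaturated and MgF₂ precipitates.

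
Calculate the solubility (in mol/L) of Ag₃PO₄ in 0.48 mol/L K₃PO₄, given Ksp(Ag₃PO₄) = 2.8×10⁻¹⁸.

Ag₃PO₄(s) ⇌ 3 Ag⁺(aq) + PO₄³⁻(aq)
PO₄³⁻ is already present at 0.48 mol/L. If s mol/L of Ag₃PO₄ dissolves, [Ag⁺] = 3s while [PO₄³⁻] ≈ 0.48 mol/L.
Ksp = [Ag⁺]^3[PO₄³⁻] = (3s)^3(0.48)
(3s)^3 = 2.8×10⁻¹⁸ / (0.48) = 5.8×10⁻¹⁸
s = 6.0×10⁻⁷ mol/L

6.0×10⁻⁷ M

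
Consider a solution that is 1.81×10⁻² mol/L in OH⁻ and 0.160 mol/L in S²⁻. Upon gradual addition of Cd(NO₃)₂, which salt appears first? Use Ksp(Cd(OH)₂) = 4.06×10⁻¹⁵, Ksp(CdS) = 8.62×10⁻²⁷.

CdS

Each salt precipitates once Q = Ksp for that salt.
For Cd(OH)₂: [Cd²⁺] = (Ksp/[OH⁻]^2) = 1.24×10⁻¹¹ mol/L
For CdS: [Cd²⁺] = (Ksp/[S²⁻]) = 5.39×10⁻²⁶ mol/L
Since CdS needs less Cd²⁺ to reach saturation, it precipitates first.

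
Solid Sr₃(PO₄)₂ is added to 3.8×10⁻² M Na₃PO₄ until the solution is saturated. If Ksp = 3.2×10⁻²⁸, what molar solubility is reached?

Sr₃(PO₄)₂(s) ⇌ 3 Sr²⁺(aq) + 2 PO₄³⁻(aq)
With PO₄³⁻ already at 3.8×10⁻² M and s small, take [PO₄³⁻] ≈ 3.8×10⁻² M and [Sr²⁺] = 3s.
Ksp = [Sr²⁺]^3[PO₄³⁻]^2 = (3s)^3(3.8×10⁻²)^2
(3s)^3 = 3.2×10⁻²⁸ / (3.8×10⁻²)^2 = 2.2×10⁻²⁵
s = 2.0×10⁻⁹ M

2.0×10⁻⁹ M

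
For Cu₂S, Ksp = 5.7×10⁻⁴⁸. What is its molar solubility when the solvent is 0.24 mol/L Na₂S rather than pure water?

2.4×10⁻²⁴ M

Cu₂S(s) ⇌ 2 Cu⁺(aq) + S²⁻(aq)
With S²⁻ already at 0.24 mol/L and s small, take [S²⁻] ≈ 0.24 mol/L and [Cu⁺] = 2s.
Ksp = [Cu⁺]^2[S²⁻] = (2s)^2(0.24)
(2s)^2 = 5.7×10⁻⁴⁸ / (0.24) = 2.4×10⁻⁴⁷
s = 2.4×10⁻²⁴ mol/L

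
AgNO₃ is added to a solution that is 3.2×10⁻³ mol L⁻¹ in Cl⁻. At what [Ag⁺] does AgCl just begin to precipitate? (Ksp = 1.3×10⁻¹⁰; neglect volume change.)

Precipitation of each salt begins when its ion product equals Ksp.
AgCl(s) ⇌ Ag⁺(aq) + Cl⁻(aq)
Ksp = [Ag⁺][Cl⁻] = [Ag⁺](3.2×10⁻³)
[Ag⁺] = 1.3×10⁻¹⁰ / (3.2×10⁻³) = 4.1×10⁻⁸
[Ag⁺] = 4.1×10⁻⁸ mol L⁻¹

4.1×10⁻⁸ M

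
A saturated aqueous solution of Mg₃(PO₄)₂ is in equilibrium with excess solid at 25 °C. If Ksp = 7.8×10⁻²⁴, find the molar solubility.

9.4×10⁻⁶ M

Mg₃(PO₄)₂(s) ⇌ 3 Mg²⁺(aq) + 2 PO₄³⁻(aq)
Call the molar solubility s, so that [Mg²⁺] = 3s and [PO₄³⁻] = 2s.
Ksp = [Mg²⁺]^3[PO₄³⁻]^2 = (3s)^3 · (2s)^2 = 108s^5
108s^5 = 7.8×10⁻²⁴  ⇒  s^5 = 7.2×10⁻²⁶
s = 9.4×10⁻⁶ M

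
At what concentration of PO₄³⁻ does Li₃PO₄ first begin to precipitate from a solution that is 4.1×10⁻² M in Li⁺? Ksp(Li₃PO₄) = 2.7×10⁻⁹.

3.9×10⁻⁵ M

Precipitation begins when Q = Ksp.
Li₃PO₄(s) ⇌ 3 Li⁺(aq) + PO₄³⁻(aq)
Ksp = [Li⁺]^3[PO₄³⁻] = [PO₄³⁻](4.1×10⁻²)^3
[PO₄³⁻] = 2.7×10⁻⁹ / (4.1×10⁻²)^3 = 3.9×10⁻⁵
[PO₄³⁻] = 3.9×10⁻⁵ M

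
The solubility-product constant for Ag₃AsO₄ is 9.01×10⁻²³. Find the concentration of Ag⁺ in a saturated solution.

Ag₃AsO₄(s) ⇌ 3 Ag⁺(aq) + AsO₄³⁻(aq)
For each mole of Ag₃AsO₄ that dissolves per liter, [Ag⁺] = 3s and [AsO₄³⁻] = s; let s denote this solubility.
Ksp = [Ag⁺]^3[AsO₄³⁻] = (3s)^3 · s = 27s^4 = 9.01×10⁻²³
s = 1.35×10⁻⁶ mol L⁻¹
[Ag⁺] = 3s = 4.05×10⁻⁶ mol L⁻¹

4.05×10⁻⁶ M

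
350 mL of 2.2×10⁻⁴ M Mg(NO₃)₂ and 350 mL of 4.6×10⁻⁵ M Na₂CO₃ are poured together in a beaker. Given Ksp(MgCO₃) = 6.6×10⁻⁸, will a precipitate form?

No

The combined volume is 700 mL.
[Mg²⁺] = (2.2×10⁻⁴)(350)/700 = 1.1×10⁻⁴ M
[CO₃²⁻] = (4.6×10⁻⁵)(350)/700 = 2.3×10⁻⁵ M
Q = [Mg²⁺][CO₃²⁻] = 2.5×10⁻⁹
Since Q (2.5×10⁻⁹) is less than Ksp (6.6×10⁻⁸), no MgCO₃ precipitates.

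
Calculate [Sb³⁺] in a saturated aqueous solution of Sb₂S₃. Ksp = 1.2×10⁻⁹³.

Sb₂S₃(s) ⇌ 2 Sb³⁺(aq) + 3 S²⁻(aq)
If s mol/L of Sb₂S₃ dissolves, [Sb³⁺] = 2s and [S²⁻] = 3s.
Ksp = [Sb³⁺]^2[S²⁻]^3 = (2s)^2 · (3s)^3 = 108s^5 = 1.2×10⁻⁹³
s = 1.0×10⁻¹⁹ M
[Sb³⁺] = 2s = 2.0×10⁻¹⁹ M

2.0×10⁻¹⁹ M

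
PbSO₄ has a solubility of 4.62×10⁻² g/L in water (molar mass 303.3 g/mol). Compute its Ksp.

Ksp = 2.32×10⁻⁸

Molar solubility s = (4.62×10⁻² g/L) / (303.3 g/mol) = 1.5232×10⁻⁴ mol/L
PbSO₄(s) ⇌ Pb²⁺(aq) + SO₄²⁻(aq)
For each mole of PbSO₄ that dissolves per liter, [Pb²⁺] = s and [SO₄²⁻] = s; let s denote this solubility.
Ksp = [Pb²⁺][SO₄²⁻] = s · s = s^2
Ksp = (1.5232×10⁻⁴)^2 = 2.32×10⁻⁸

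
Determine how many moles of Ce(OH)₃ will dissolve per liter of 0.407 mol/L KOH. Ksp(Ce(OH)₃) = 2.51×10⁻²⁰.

Ce(OH)₃(s) ⇌ Ce³⁺(aq) + 3 OH⁻(aq)
Let s be the solubility of Ce(OH)₃ here. The common ion gives [OH⁻] ≈ 0.407 mol/L, and [Ce³⁺] = s.
Ksp = [Ce³⁺][OH⁻]^3 = s(0.407)^3
s = 2.51×10⁻²⁰ / (0.407)^3 = 3.72×10⁻¹⁹
s = 3.72×10⁻¹⁹ mol/L

3.72×10⁻¹⁹ M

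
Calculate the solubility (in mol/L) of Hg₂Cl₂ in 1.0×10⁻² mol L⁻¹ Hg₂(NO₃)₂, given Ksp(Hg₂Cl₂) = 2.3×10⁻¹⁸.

7.6×10⁻⁹ M

Hg₂Cl₂(s) ⇌ Hg₂²⁺(aq) + 2 Cl⁻(aq)
Hg₂²⁺ is already present at 1.0×10⁻² mol L⁻¹. If s mol/L of Hg₂Cl₂ dissolves, [Cl⁻] = 2s while [Hg₂²⁺] ≈ 1.0×10⁻² mol L⁻¹.
Ksp = [Hg₂²⁺][Cl⁻]^2 = (1.0×10⁻²)(2s)^2
(2s)^2 = 2.3×10⁻¹⁸ / (1.0×10⁻²) = 2.3×10⁻¹⁶
s = 7.6×10⁻⁹ mol L⁻¹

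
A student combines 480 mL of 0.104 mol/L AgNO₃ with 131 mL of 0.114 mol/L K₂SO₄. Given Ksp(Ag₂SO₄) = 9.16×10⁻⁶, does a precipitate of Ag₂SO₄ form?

The combined volume is 611 mL.
[Ag⁺] = (0.104)(480)/611 = 8.17×10⁻² mol/L
[SO₄²⁻] = (0.114)(131)/611 = 2.44×10⁻² mol/L
Q = [Ag⁺]^2[SO₄²⁻] = 1.63×10⁻⁴
Q = 1.63×10⁻⁴ > Ksp = 9.16×10⁻⁶, so the solution is supersaturated and Ag₂SO₄ precipitates.

Yes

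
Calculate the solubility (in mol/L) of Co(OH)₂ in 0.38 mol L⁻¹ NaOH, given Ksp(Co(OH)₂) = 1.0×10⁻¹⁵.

Co(OH)₂(s) ⇌ Co²⁺(aq) + 2 OH⁻(aq)
With OH⁻ already at 0.38 mol L⁻¹ and s small, take [OH⁻] ≈ 0.38 mol L⁻¹ and [Co²⁺] = s.
Ksp = [Co²⁺][OH⁻]^2 = s(0.38)^2
s = 1.0×10⁻¹⁵ / (0.38)^2 = 6.9×10⁻¹⁵
s = 6.9×10⁻¹⁵ mol L⁻¹

6.9×10⁻¹⁵ M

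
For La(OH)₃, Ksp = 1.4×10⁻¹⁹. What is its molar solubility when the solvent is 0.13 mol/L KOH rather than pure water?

6.4×10⁻¹⁷ M

La(OH)₃(s) ⇌ La³⁺(aq) + 3 OH⁻(aq)
Let s be the solubility of La(OH)₃ here. The common ion gives [OH⁻] ≈ 0.13 mol/L, and [La³⁺] = s.
Ksp = [La³⁺][OH⁻]^3 = s(0.13)^3
s = 1.4×10⁻¹⁹ / (0.13)^3 = 6.4×10⁻¹⁷
s = 6.4×10⁻¹⁷ mol/L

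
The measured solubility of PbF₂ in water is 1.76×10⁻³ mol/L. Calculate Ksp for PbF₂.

Ksp = 2.18×10⁻⁸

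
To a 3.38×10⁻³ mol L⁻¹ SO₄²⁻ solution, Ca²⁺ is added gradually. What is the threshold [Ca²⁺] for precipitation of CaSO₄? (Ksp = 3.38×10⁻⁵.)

1.00×10⁻² M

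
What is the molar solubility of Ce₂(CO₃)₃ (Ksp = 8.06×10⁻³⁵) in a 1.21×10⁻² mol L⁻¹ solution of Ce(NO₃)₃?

2.73×10⁻¹¹ M

Ce₂(CO₃)₃(s) ⇌ 2 Ce³⁺(aq) + 3 CO₃²⁻(aq)
Let s be the solubility of Ce₂(CO₃)₃ here. The common ion gives [Ce³⁺] ≈ 1.21×10⁻² mol L⁻¹, and [CO₃²⁻] = 3s.
Ksp = [Ce³⁺]^2[CO₃²⁻]^3 = (1.21×10⁻²)^2(3s)^3
(3s)^3 = 8.06×10⁻³⁵ / (1.21×10⁻²)^2 = 5.51×10⁻³¹
s = 2.73×10⁻¹¹ mol L⁻¹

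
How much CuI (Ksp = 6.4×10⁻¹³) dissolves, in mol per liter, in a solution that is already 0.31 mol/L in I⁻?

CuI(s) ⇌ Cu⁺(aq) + I⁻(aq)
The solution already contains I⁻ at 0.31 mol/L. Let s be the molar solubility of CuI.
[I⁻] ≈ 0.31 mol/L (common ion dominates); [Cu⁺] = s.
Ksp = [Cu⁺][I⁻] = s(0.31)
s = 6.4×10⁻¹³ / (0.31) = 2.1×10⁻¹²
s = 2.1×10⁻¹² mol/L

2.1×10⁻¹² M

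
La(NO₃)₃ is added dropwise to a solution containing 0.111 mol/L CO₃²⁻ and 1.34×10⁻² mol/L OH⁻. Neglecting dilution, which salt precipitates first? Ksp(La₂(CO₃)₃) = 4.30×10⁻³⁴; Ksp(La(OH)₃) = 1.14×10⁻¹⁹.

La₂(CO₃)₃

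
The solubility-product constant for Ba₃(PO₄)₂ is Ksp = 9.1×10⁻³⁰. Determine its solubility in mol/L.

6.1×10⁻⁷ M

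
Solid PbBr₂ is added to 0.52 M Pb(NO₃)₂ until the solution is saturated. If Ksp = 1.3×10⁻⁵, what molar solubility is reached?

PbBr₂(s) ⇌ Pb²⁺(aq) + 2 Br⁻(aq)
Let s be the solubility of PbBr₂ here. The common ion gives [Pb²⁺] ≈ 0.52 M, and [Br⁻] = 2s.
Ksp = [Pb²⁺][Br⁻]^2 = (0.52)(2s)^2
(2s)^2 = 1.3×10⁻⁵ / (0.52) = 2.5×10⁻⁵
s = 2.5×10⁻³ M

2.5×10⁻³ M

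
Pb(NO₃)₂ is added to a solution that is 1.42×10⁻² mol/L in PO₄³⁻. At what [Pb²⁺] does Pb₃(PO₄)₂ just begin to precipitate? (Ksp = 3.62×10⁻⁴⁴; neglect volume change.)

5.64×10⁻¹⁴ M

Each salt precipitates once Q = Ksp for that salt.
Pb₃(PO₄)₂(s) ⇌ 3 Pb²⁺(aq) + 2 PO₄³⁻(aq)
Ksp = [Pb²⁺]^3[PO₄³⁻]^2 = [Pb²⁺]^3(1.42×10⁻²)^2
[Pb²⁺]^3 = 3.62×10⁻⁴⁴ / (1.42×10⁻²)^2 = 1.80×10⁻⁴⁰
[Pb²⁺] = 5.64×10⁻¹⁴ mol/L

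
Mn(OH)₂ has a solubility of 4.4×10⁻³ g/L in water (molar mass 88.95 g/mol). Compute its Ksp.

Convert to molarity: s = 4.4×10⁻³ / 88.95 = 4.947×10⁻⁵ mol/L
Mn(OH)₂(s) ⇌ Mn²⁺(aq) + 2 OH⁻(aq)
For each mole of Mn(OH)₂ that dissolves per liter, [Mn²⁺] = s and [OH⁻] = 2s; let s denote this solubility.
Ksp = [Mn²⁺][OH⁻]^2 = s · (2s)^2 = 4s^3
Ksp = 4 × (4.947×10⁻⁵)^3 = 4.8×10⁻¹³

Ksp = 4.8×10⁻¹³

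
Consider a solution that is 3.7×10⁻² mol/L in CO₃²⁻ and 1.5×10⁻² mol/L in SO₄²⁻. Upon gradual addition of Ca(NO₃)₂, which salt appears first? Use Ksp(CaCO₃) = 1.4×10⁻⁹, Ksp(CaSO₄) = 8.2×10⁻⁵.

A salt starts to precipitate once the ion product Q reaches its Ksp.
For CaCO₃: [Ca²⁺] = (Ksp/[CO₃²⁻]) = 3.8×10⁻⁸ mol/L
For CaSO₄: [Ca²⁺] = (Ksp/[SO₄²⁻]) = 5.5×10⁻³ mol/L
Since CaCO₃ needs less Ca²⁺ to reach saturation, it precipitates first.

CaCO₃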